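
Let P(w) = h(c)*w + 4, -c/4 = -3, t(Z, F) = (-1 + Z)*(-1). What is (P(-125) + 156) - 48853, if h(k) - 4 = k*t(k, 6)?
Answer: -32693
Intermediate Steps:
t(Z, F) = 1 - Z
c = 12 (c = -4*(-3) = 12)
h(k) = 4 + k*(1 - k)
P(w) = 4 - 128*w (P(w) = (4 - 1*12*(-1 + 12))*w + 4 = (4 - 1*12*11)*w + 4 = (4 - 132)*w + 4 = -128*w + 4 = 4 - 128*w)
(P(-125) + 156) - 48853 = ((4 - 128*(-125)) + 156) - 48853 = ((4 + 16000) + 156) - 48853 = (16004 + 156) - 48853 = 16160 - 48853 = -32693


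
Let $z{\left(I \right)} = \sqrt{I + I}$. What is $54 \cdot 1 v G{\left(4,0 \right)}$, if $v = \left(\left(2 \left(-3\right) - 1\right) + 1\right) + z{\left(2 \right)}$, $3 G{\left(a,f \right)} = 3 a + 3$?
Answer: $-1080$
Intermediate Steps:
$z{\left(I \right)} = \sqrt{2} \sqrt{I}$ ($z{\left(I \right)} = \sqrt{2 I} = \sqrt{2} \sqrt{I}$)
$G{\left(a,f \right)} = 1 + a$ ($G{\left(a,f \right)} = \frac{3 a + 3}{3} = \frac{3 + 3 a}{3} = 1 + a$)
$v = -4$ ($v = \left(\left(2 \left(-3\right) - 1\right) + 1\right) + \sqrt{2} \sqrt{2} = \left(\left(-6 - 1\right) + 1\right) + 2 = \left(-7 + 1\right) + 2 = -6 + 2 = -4$)
$54 \cdot 1 v G{\left(4,0 \right)} = 54 \cdot 1 \left(-4\right) \left(1 + 4\right) = 54 \left(\left(-4\right) 5\right) = 54 \left(-20\right) = -1080$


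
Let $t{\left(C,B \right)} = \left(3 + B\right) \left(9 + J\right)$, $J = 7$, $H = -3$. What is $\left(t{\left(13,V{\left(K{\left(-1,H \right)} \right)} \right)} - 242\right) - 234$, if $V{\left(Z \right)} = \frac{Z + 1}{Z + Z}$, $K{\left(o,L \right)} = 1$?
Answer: $-412$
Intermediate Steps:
$V{\left(Z \right)} = \frac{1 + Z}{2 Z}$
$t{\left(C,B \right)} = 48 + 16 B$ ($t{\left(C,B \right)} = \left(3 + B\right) \left(9 + 7\right) = \left(3 + B\right) 16 = 48 + 16 B$)
$\left(t{\left(13,V{\left(K{\left(-1,H \right)} \right)} \right)} - 242\right) - 234 = \left(\left(48 + 16 \frac{1 + 1}{2 \cdot 1}\right) - 242\right) - 234 = \left(\left(48 + 16 \cdot \frac{1}{2} \cdot 1 \cdot 2\right) - 242\right) - 234 = \left(\left(48 + 16 \cdot 1\right) - 242\right) - 234 = \left(\left(48 + 16\right) - 242\right) - 234 = \left(64 - 242\right) - 234 = -178 - 234 = -412$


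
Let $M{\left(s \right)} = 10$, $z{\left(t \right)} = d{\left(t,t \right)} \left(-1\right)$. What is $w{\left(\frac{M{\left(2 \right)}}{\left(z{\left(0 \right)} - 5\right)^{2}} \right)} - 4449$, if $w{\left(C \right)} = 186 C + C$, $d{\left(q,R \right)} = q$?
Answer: $- \frac{21871}{5} \approx -4374.2$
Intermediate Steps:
$z{\left(t \right)} = - t$ ($z{\left(t \right)} = t \left(-1\right) = - t$)
$w{\left(C \right)} = 187 C$
$w{\left(\frac{M{\left(2 \right)}}{\left(z{\left(0 \right)} - 5\right)^{2}} \right)} - 4449 = 187 \frac{10}{\left(\left(-1\right) 0 - 5\right)^{2}} - 4449 = 187 \frac{10}{\left(0 - 5\right)^{2}} - 4449 = 187 \frac{10}{\left(-5\right)^{2}} - 4449 = 187 \cdot \frac{10}{25} - 4449 = 187 \cdot 10 \cdot \frac{1}{25} - 4449 = 187 \cdot \frac{2}{5} - 4449 = \frac{374}{5} - 4449 = - \frac{21871}{5}$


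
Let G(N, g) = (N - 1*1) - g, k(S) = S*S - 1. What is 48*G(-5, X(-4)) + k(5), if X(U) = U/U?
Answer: -312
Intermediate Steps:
k(S) = -1 + S**2 (k(S) = S**2 - 1 = -1 + S**2)
X(U) = 1
G(N, g) = -1 + N - g (G(N, g) = (N - 1) - g = (-1 + N) - g = -1 + N - g)
48*G(-5, X(-4)) + k(5) = 48*(-1 - 5 - 1*1) + (-1 + 5**2) = 48*(-1 - 5 - 1) + (-1 + 25) = 48*(-7) + 24 = -336 + 24 = -312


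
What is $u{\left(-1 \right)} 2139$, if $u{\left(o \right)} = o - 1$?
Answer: $-4278$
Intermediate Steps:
$u{\left(o \right)} = -1 + o$ ($u{\left(o \right)} = o - 1 = -1 + o$)
$u{\left(-1 \right)} 2139 = \left(-1 - 1\right) 2139 = \left(-2\right) 2139 = -4278$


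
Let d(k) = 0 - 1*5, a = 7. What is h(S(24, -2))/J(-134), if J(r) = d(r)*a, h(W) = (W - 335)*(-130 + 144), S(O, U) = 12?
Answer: 646/5 ≈ 129.20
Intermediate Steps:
h(W) = -4690 + 14*W (h(W) = (-335 + W)*14 = -4690 + 14*W)
d(k) = -5 (d(k) = 0 - 5 = -5)
J(r) = -35 (J(r) = -5*7 = -35)
h(S(24, -2))/J(-134) = (-4690 + 14*12)/(-35) = (-4690 + 168)*(-1/35) = -4522*(-1/35) = 646/5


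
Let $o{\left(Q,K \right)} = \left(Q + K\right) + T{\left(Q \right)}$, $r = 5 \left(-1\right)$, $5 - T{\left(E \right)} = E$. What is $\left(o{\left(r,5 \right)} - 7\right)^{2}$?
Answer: $9$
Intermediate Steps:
$T{\left(E \right)} = 5 - E$
$r = -5$
$o{\left(Q,K \right)} = 5 + K$ ($o{\left(Q,K \right)} = \left(Q + K\right) - \left(-5 + Q\right) = \left(K + Q\right) - \left(-5 + Q\right) = 5 + K$)
$\left(o{\left(r,5 \right)} - 7\right)^{2} = \left(\left(5 + 5\right) - 7\right)^{2} = \left(10 - 7\right)^{2} = 3^{2} = 9$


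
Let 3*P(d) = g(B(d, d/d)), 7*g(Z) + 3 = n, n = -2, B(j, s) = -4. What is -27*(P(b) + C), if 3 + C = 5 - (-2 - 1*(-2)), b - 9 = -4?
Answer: -333/7 ≈ -47.571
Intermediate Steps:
b = 5 (b = 9 - 4 = 5)
C = 2 (C = -3 + (5 - (-2 - 1*(-2))) = -3 + (5 - (-2 + 2)) = -3 + (5 - 1*0) = -3 + (5 + 0) = -3 + 5 = 2)
g(Z) = -5/7 (g(Z) = -3/7 + (1/7)*(-2) = -3/7 - 2/7 = -5/7)
P(d) = -5/21 (P(d) = (1/3)*(-5/7) = -5/21)
-27*(P(b) + C) = -27*(-5/21 + 2) = -27*37/21 = -333/7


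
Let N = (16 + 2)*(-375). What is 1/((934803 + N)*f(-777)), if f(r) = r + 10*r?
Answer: -1/7932068991 ≈ -1.2607e-10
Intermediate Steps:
f(r) = 11*r
N = -6750 (N = 18*(-375) = -6750)
1/((934803 + N)*f(-777)) = 1/((934803 - 6750)*((11*(-777)))) = 1/(928053*(-8547)) = (1/928053)*(-1/8547) = -1/7932068991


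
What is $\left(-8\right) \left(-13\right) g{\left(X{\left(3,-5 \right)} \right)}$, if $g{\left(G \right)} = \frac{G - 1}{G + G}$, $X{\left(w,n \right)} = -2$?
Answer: $78$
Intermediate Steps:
$g{\left(G \right)} = \frac{-1 + G}{2 G}$
$\left(-8\right) \left(-13\right) g{\left(X{\left(3,-5 \right)} \right)} = \left(-8\right) \left(-13\right) \frac{-1 - 2}{2 \left(-2\right)} = 104 \cdot \frac{1}{2} \left(- \frac{1}{2}\right) \left(-3\right) = 104 \cdot \frac{3}{4} = 78$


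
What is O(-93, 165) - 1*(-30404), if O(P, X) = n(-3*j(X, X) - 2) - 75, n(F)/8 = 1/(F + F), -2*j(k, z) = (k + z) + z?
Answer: 44917257/1481 ≈ 30329.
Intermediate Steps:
j(k, z) = -z - k/2 (j(k, z) = -((k + z) + z)/2 = -(k + 2*z)/2 = -z - k/2)
n(F) = 4/F (n(F) = 8/(F + F) = 8/((2*F)) = 8*(1/(2*F)) = 4/F)
O(P, X) = -75 + 4/(-2 + 9*X/2) (O(P, X) = 4/(-3*(-X - X/2) - 2) - 75 = 4/(-(-9)*X/2 - 2) - 75 = 4/(9*X/2 - 2) - 75 = 4/(-2 + 9*X/2) - 75 = -75 + 4/(-2 + 9*X/2))
O(-93, 165) - 1*(-30404) = (-308 + 675*165)/(4 - 9*165) - 1*(-30404) = (-308 + 111375)/(4 - 1485) + 30404 = 111067/(-1481) + 30404 = -1/1481*111067 + 30404 = -111067/1481 + 30404 = 44917257/1481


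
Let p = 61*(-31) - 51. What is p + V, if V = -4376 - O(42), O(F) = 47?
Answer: -6365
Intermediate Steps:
p = -1942 (p = -1891 - 51 = -1942)
V = -4423 (V = -4376 - 1*47 = -4376 - 47 = -4423)
p + V = -1942 - 4423 = -6365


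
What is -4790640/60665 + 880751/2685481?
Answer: -2562348387685/32582940973 ≈ -78.641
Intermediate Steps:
-4790640/60665 + 880751/2685481 = -4790640*1/60665 + 880751*(1/2685481) = -958128/12133 + 880751/2685481 = -2562348387685/32582940973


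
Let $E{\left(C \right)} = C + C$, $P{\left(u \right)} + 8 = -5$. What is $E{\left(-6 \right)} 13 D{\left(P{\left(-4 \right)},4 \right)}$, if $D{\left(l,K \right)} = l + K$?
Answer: $1404$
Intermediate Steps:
$P{\left(u \right)} = -13$ ($P{\left(u \right)} = -8 - 5 = -13$)
$E{\left(C \right)} = 2 C$
$D{\left(l,K \right)} = K + l$
$E{\left(-6 \right)} 13 D{\left(P{\left(-4 \right)},4 \right)} = 2 \left(-6\right) 13 \left(4 - 13\right) = \left(-12\right) 13 \left(-9\right) = \left(-156\right) \left(-9\right) = 1404$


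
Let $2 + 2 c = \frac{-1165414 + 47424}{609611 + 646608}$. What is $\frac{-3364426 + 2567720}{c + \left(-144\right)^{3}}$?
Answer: $\frac{500418607307}{1875525824855} \approx 0.26682$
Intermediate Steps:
$c = - \frac{1815214}{1256219}$ ($c = -1 + \frac{\left(-1165414 + 47424\right) \frac{1}{609611 + 646608}}{2} = -1 + \frac{\left(-1117990\right) \frac{1}{1256219}}{2} = -1 + \frac{1}{2} \left(- \frac{1117990}{1256219}\right) = -1 - \frac{558995}{1256219} = - \frac{1815214}{1256219} \approx -1.445$)
$\frac{-3364426 + 2567720}{c + \left(-144\right)^{3}} = \frac{-3364426 + 2567720}{- \frac{1815214}{1256219} + \left(-144\right)^{3}} = - \frac{796706}{- \frac{1815214}{1256219} - 2985984} = - \frac{796706}{- \frac{3751051649710}{1256219}} = \left(-796706\right) \left(- \frac{1256219}{3751051649710}\right) = \frac{500418607307}{1875525824855}$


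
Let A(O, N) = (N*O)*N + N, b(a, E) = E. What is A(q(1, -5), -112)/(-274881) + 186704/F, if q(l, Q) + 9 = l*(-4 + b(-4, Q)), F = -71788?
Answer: -8776046468/4933289307 ≈ -1.7789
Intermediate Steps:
q(l, Q) = -9 + l*(-4 + Q)
A(O, N) = N + O*N² (A(O, N) = O*N² + N = N + O*N²)
A(q(1, -5), -112)/(-274881) + 186704/F = -112*(1 - 112*(-9 - 4*1 - 5*1))/(-274881) + 186704/(-71788) = -112*(1 - 112*(-9 - 4 - 5))*(-1/274881) + 186704*(-1/71788) = -112*(1 - 112*(-18))*(-1/274881) - 46676/17947 = -112*(1 + 2016)*(-1/274881) - 46676/17947 = -112*2017*(-1/274881) - 46676/17947 = -225904*(-1/274881) - 46676/17947 = 225904/274881 - 46676/17947 = -8776046468/4933289307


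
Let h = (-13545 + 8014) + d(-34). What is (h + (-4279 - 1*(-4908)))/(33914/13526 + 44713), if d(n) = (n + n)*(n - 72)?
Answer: 7797739/151205488 ≈ 0.051570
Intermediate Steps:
d(n) = 2*n*(-72 + n) (d(n) = (2*n)*(-72 + n) = 2*n*(-72 + n))
h = 1677 (h = (-13545 + 8014) + 2*(-34)*(-72 - 34) = -5531 + 2*(-34)*(-106) = -5531 + 7208 = 1677)
(h + (-4279 - 1*(-4908)))/(33914/13526 + 44713) = (1677 + (-4279 - 1*(-4908)))/(33914/13526 + 44713) = (1677 + (-4279 + 4908))/(33914*(1/13526) + 44713) = (1677 + 629)/(16957/6763 + 44713) = 2306/(302410976/6763) = 2306*(6763/302410976) = 7797739/151205488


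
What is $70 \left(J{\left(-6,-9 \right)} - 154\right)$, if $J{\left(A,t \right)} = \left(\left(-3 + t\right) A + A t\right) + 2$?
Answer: $-1820$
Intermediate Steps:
$J{\left(A,t \right)} = 2 + A t + A \left(-3 + t\right)$ ($J{\left(A,t \right)} = \left(A \left(-3 + t\right) + A t\right) + 2 = \left(A t + A \left(-3 + t\right)\right) + 2 = 2 + A t + A \left(-3 + t\right)$)
$70 \left(J{\left(-6,-9 \right)} - 154\right) = 70 \left(\left(2 - -18 + 2 \left(-6\right) \left(-9\right)\right) - 154\right) = 70 \left(\left(2 + 18 + 108\right) - 154\right) = 70 \left(128 - 154\right) = 70 \left(-26\right) = -1820$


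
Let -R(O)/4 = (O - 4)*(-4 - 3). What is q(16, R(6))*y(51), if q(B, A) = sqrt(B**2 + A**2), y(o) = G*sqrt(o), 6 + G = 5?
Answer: -8*sqrt(2703) ≈ -415.92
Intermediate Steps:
R(O) = -112 + 28*O (R(O) = -4*(O - 4)*(-4 - 3) = -4*(-4 + O)*(-7) = -4*(28 - 7*O) = -112 + 28*O)
G = -1 (G = -6 + 5 = -1)
y(o) = -sqrt(o)
q(B, A) = sqrt(A**2 + B**2)
q(16, R(6))*y(51) = sqrt((-112 + 28*6)**2 + 16**2)*(-sqrt(51)) = sqrt((-112 + 168)**2 + 256)*(-sqrt(51)) = sqrt(56**2 + 256)*(-sqrt(51)) = sqrt(3136 + 256)*(-sqrt(51)) = sqrt(3392)*(-sqrt(51)) = (8*sqrt(53))*(-sqrt(51)) = -8*sqrt(2703)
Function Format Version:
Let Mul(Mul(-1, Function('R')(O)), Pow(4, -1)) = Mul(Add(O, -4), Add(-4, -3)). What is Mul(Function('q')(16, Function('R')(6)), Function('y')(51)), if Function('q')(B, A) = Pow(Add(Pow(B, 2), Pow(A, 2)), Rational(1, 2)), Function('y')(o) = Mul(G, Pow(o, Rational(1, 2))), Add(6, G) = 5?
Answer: Mul(-8, Pow(2703, Rational(1, 2))) ≈ -415.92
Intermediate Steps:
Function('R')(O) = Add(-112, Mul(28, O)) (Function('R')(O) = Mul(-4, Mul(Add(O, -4), Add(-4, -3))) = Mul(-4, Mul(Add(-4, O), -7)) = Mul(-4, Add(28, Mul(-7, O))) = Add(-112, Mul(28, O)))
G = -1 (G = Add(-6, 5) = -1)
Function('y')(o) = Mul(-1, Pow(o, Rational(1, 2)))
Function('q')(B, A) = Pow(Add(Pow(A, 2), Pow(B, 2)), Rational(1, 2))
Mul(Function('q')(16, Function('R')(6)), Function('y')(51)) = Mul(Pow(Add(Pow(Add(-112, Mul(28, 6)), 2), Pow(16, 2)), Rational(1, 2)), Mul(-1, Pow(51, Rational(1, 2)))) = Mul(Pow(Add(Pow(Add(-112, 168), 2), 256), Rational(1, 2)), Mul(-1, Pow(51, Rational(1, 2)))) = Mul(Pow(Add(Pow(56, 2), 256), Rational(1, 2)), Mul(-1, Pow(51, Rational(1, 2)))) = Mul(Pow(Add(3136, 256), Rational(1, 2)), Mul(-1, Pow(51, Rational(1, 2)))) = Mul(Pow(3392, Rational(1, 2)), Mul(-1, Pow(51, Rational(1, 2)))) = Mul(Mul(8, Pow(53, Rational(1, 2))), Mul(-1, Pow(51, Rational(1, 2)))) = Mul(-8, Pow(2703, Rational(1, 2)))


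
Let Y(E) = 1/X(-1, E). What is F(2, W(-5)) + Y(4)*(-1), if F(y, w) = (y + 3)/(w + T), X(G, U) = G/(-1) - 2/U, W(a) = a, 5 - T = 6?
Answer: -17/6 ≈ -2.8333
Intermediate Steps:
T = -1 (T = 5 - 1*6 = 5 - 6 = -1)
X(G, U) = -G - 2/U (X(G, U) = G*(-1) - 2/U = -G - 2/U)
Y(E) = 1/(1 - 2/E) (Y(E) = 1/(-1*(-1) - 2/E) = 1/(1 - 2/E))
F(y, w) = (3 + y)/(-1 + w) (F(y, w) = (y + 3)/(w - 1) = (3 + y)/(-1 + w))
F(2, W(-5)) + Y(4)*(-1) = (3 + 2)/(-1 - 5) + (4/(-2 + 4))*(-1) = 5/(-6) + (4/2)*(-1) = -⅙*5 + (4*(½))*(-1) = -⅚ + 2*(-1) = -⅚ - 2 = -17/6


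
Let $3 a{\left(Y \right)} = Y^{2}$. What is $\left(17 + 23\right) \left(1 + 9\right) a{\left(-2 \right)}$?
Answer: $\frac{1600}{3} \approx 533.33$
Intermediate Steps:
$a{\left(Y \right)} = \frac{Y^{2}}{3}$
$\left(17 + 23\right) \left(1 + 9\right) a{\left(-2 \right)} = \left(17 + 23\right) \left(1 + 9\right) \frac{\left(-2\right)^{2}}{3} = 40 \cdot 10 \cdot \frac{1}{3} \cdot 4 = 400 \cdot \frac{4}{3} = \frac{1600}{3}$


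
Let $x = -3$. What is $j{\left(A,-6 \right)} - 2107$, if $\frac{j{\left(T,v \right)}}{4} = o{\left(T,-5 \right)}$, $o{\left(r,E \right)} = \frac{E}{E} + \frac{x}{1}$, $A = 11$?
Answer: $-2115$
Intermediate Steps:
$o{\left(r,E \right)} = -2$ ($o{\left(r,E \right)} = \frac{E}{E} - \frac{3}{1} = 1 - 3 = -2$)
$j{\left(T,v \right)} = -8$ ($j{\left(T,v \right)} = 4 \left(-2\right) = -8$)
$j{\left(A,-6 \right)} - 2107 = -8 - 2107 = -2115$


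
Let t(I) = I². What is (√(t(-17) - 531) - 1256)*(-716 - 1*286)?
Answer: 1258512 - 11022*I*√2 ≈ 1.2585e+6 - 15587.0*I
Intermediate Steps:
(√(t(-17) - 531) - 1256)*(-716 - 1*286) = (√((-17)² - 531) - 1256)*(-716 - 1*286) = (√(289 - 531) - 1256)*(-716 - 286) = (√(-242) - 1256)*(-1002) = (11*I*√2 - 1256)*(-1002) = (-1256 + 11*I*√2)*(-1002) = 1258512 - 11022*I*√2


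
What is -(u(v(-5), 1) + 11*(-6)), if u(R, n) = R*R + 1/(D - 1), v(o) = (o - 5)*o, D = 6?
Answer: -12171/5 ≈ -2434.2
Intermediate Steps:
v(o) = o*(-5 + o) (v(o) = (-5 + o)*o = o*(-5 + o))
u(R, n) = ⅕ + R² (u(R, n) = R*R + 1/(6 - 1) = R² + 1/5 = R² + ⅕ = ⅕ + R²)
-(u(v(-5), 1) + 11*(-6)) = -((⅕ + (-5*(-5 - 5))²) + 11*(-6)) = -((⅕ + (-5*(-10))²) - 66) = -((⅕ + 50²) - 66) = -((⅕ + 2500) - 66) = -(12501/5 - 66) = -1*12171/5 = -12171/5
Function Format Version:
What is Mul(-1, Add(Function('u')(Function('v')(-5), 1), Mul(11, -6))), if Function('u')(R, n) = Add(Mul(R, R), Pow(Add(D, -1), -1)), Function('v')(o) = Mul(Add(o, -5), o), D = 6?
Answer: Rational(-12171, 5) ≈ -2434.2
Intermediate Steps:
Function('v')(o) = Mul(o, Add(-5, o)) (Function('v')(o) = Mul(Add(-5, o), o) = Mul(o, Add(-5, o)))
Function('u')(R, n) = Add(Rational(1, 5), Pow(R, 2)) (Function('u')(R, n) = Add(Mul(R, R), Pow(Add(6, -1), -1)) = Add(Pow(R, 2), Pow(5, -1)) = Add(Pow(R, 2), Rational(1, 5)) = Add(Rational(1, 5), Pow(R, 2)))
Mul(-1, Add(Function('u')(Function('v')(-5), 1), Mul(11, -6))) = Mul(-1, Add(Add(Rational(1, 5), Pow(Mul(-5, Add(-5, -5)), 2)), Mul(11, -6))) = Mul(-1, Add(Add(Rational(1, 5), Pow(Mul(-5, -10), 2)), -66)) = Mul(-1, Add(Add(Rational(1, 5), Pow(50, 2)), -66)) = Mul(-1, Add(Add(Rational(1, 5), 2500), -66)) = Mul(-1, Add(Rational(12501, 5), -66)) = Mul(-1, Rational(12171, 5)) = Rational(-12171, 5)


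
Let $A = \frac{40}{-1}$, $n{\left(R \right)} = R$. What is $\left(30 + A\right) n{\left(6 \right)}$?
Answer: $-60$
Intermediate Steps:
$A = -40$ ($A = 40 \left(-1\right) = -40$)
$\left(30 + A\right) n{\left(6 \right)} = \left(30 - 40\right) 6 = \left(-10\right) 6 = -60$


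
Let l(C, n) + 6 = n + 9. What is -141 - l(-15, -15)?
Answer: -129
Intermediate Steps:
l(C, n) = 3 + n (l(C, n) = -6 + (n + 9) = -6 + (9 + n) = 3 + n)
-141 - l(-15, -15) = -141 - (3 - 15) = -141 - 1*(-12) = -141 + 12 = -129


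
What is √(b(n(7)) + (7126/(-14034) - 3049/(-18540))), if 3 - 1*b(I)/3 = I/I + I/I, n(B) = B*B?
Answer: √138777167362835/7227510 ≈ 1.6299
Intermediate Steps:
n(B) = B²
b(I) = 3 (b(I) = 9 - 3*(I/I + I/I) = 9 - 3*(1 + 1) = 9 - 3*2 = 9 - 6 = 3)
√(b(n(7)) + (7126/(-14034) - 3049/(-18540))) = √(3 + (7126/(-14034) - 3049/(-18540))) = √(3 + (7126*(-1/14034) - 3049*(-1/18540))) = √(3 + (-3563/7017 + 3049/18540)) = √(3 - 14887729/43365060) = √(115207451/43365060) = √138777167362835/7227510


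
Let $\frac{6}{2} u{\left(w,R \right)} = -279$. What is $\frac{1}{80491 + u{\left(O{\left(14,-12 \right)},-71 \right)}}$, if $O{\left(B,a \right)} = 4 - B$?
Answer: $\frac{1}{80398} \approx 1.2438 \cdot 10^{-5}$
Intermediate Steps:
$u{\left(w,R \right)} = -93$ ($u{\left(w,R \right)} = \frac{1}{3} \left(-279\right) = -93$)
$\frac{1}{80491 + u{\left(O{\left(14,-12 \right)},-71 \right)}} = \frac{1}{80491 - 93} = \frac{1}{80398}$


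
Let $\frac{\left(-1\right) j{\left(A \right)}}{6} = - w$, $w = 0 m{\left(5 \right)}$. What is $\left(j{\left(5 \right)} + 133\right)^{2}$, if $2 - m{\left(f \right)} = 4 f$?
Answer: $17689$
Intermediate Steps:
$m{\left(f \right)} = 2 - 4 f$
$w = 0$ ($w = 0 \left(2 - 20\right) = 0 \left(-18\right) = 0$)
$j{\left(A \right)} = 0$ ($j{\left(A \right)} = - 6 \left(\left(-1\right) 0\right) = \left(-6\right) 0 = 0$)
$\left(j{\left(5 \right)} + 133\right)^{2} = \left(0 + 133\right)^{2} = 133^{2} = 17689$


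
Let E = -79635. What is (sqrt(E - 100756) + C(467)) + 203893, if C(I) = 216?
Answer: 204109 + I*sqrt(180391) ≈ 2.0411e+5 + 424.72*I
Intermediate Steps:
(sqrt(E - 100756) + C(467)) + 203893 = (sqrt(-79635 - 100756) + 216) + 203893 = (sqrt(-180391) + 216) + 203893 = (I*sqrt(180391) + 216) + 203893 = (216 + I*sqrt(180391)) + 203893 = 204109 + I*sqrt(180391)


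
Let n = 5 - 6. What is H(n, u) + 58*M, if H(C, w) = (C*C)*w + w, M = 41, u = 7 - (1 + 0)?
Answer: 2390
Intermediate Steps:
n = -1
u = 6 (u = 7 - 1*1 = 7 - 1 = 6)
H(C, w) = w + w*C² (H(C, w) = C²*w + w = w*C² + w = w + w*C²)
H(n, u) + 58*M = 6*(1 + (-1)²) + 58*41 = 6*(1 + 1) + 2378 = 6*2 + 2378 = 12 + 2378 = 2390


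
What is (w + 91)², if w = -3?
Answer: 7744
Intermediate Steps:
(w + 91)² = (-3 + 91)² = 88² = 7744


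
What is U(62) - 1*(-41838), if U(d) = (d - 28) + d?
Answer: 41934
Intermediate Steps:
U(d) = -28 + 2*d (U(d) = (-28 + d) + d = -28 + 2*d)
U(62) - 1*(-41838) = (-28 + 2*62) - 1*(-41838) = (-28 + 124) + 41838 = 96 + 41838 = 41934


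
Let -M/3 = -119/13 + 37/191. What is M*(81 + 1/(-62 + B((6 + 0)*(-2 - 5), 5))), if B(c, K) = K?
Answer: 102696768/47177 ≈ 2176.8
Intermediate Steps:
M = 66744/2483 (M = -3*(-119/13 + 37/191) = -3*(-22248/2483) = 66744/2483 ≈ 26.880)
M*(81 + 1/(-62 + B((6 + 0)*(-2 - 5), 5))) = 66744*(81 + 1/(-62 + 5))/2483 = 66744*(81 + 1/(-57))/2483 = 66744*(81 - 1/57)/2483 = (66744/2483)*(4616/57) = 102696768/47177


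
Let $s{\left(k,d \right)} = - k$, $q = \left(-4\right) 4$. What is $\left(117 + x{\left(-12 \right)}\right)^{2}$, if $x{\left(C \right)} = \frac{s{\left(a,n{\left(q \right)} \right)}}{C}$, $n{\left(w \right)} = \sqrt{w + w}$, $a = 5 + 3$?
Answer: $\frac{124609}{9} \approx 13845.0$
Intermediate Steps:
$a = 8$
$q = -16$
$n{\left(w \right)} = \sqrt{2} \sqrt{w}$ ($n{\left(w \right)} = \sqrt{2 w} = \sqrt{2} \sqrt{w}$)
$x{\left(C \right)} = - \frac{8}{C}$ ($x{\left(C \right)} = \frac{\left(-1\right) 8}{C} = - \frac{8}{C}$)
$\left(117 + x{\left(-12 \right)}\right)^{2} = \left(117 - \frac{8}{-12}\right)^{2} = \left(117 - - \frac{2}{3}\right)^{2} = \left(117 + \frac{2}{3}\right)^{2} = \left(\frac{353}{3}\right)^{2} = \frac{124609}{9}$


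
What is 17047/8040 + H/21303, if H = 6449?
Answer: 138334067/57092040 ≈ 2.4230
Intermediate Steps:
17047/8040 + H/21303 = 17047/8040 + 6449/21303 = 138334067/57092040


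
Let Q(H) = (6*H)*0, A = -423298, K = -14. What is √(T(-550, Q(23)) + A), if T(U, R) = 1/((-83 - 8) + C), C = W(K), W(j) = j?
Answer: I*√4666860555/105 ≈ 650.61*I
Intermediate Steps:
C = -14
Q(H) = 0
T(U, R) = -1/105 (T(U, R) = 1/((-83 - 8) - 14) = 1/(-91 - 14) = 1/(-105) = -1/105)
√(T(-550, Q(23)) + A) = √(-1/105 - 423298) = √(-44446291/105) = I*√4666860555/105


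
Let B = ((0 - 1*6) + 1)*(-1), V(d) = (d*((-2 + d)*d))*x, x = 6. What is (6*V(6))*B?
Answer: 25920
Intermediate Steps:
V(d) = 6*d²*(-2 + d) (V(d) = (d*((-2 + d)*d))*6 = (d*(d*(-2 + d)))*6 = (d²*(-2 + d))*6 = 6*d²*(-2 + d))
B = 5 (B = ((0 - 6) + 1)*(-1) = (-6 + 1)*(-1) = -5*(-1) = 5)
(6*V(6))*B = (6*(6*6²*(-2 + 6)))*5 = (6*(6*36*4))*5 = (6*864)*5 = 5184*5 = 25920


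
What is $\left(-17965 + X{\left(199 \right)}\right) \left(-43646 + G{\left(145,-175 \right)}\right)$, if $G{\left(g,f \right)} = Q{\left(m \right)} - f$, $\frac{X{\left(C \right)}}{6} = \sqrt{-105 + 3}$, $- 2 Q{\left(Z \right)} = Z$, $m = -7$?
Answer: $\frac{1561787275}{2} - 260805 i \sqrt{102} \approx 7.8089 \cdot 10^{8} - 2.634 \cdot 10^{6} i$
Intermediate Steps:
$Q{\left(Z \right)} = - \frac{Z}{2}$
$X{\left(C \right)} = 6 i \sqrt{102}$ ($X{\left(C \right)} = 6 \sqrt{-105 + 3} = 6 \sqrt{-102} = 6 i \sqrt{102}$)
$G{\left(g,f \right)} = \frac{7}{2} - f$ ($G{\left(g,f \right)} = \left(- \frac{1}{2}\right) \left(-7\right) - f = \frac{7}{2} - f$)
$\left(-17965 + X{\left(199 \right)}\right) \left(-43646 + G{\left(145,-175 \right)}\right) = \left(-17965 + 6 i \sqrt{102}\right) \left(-43646 + \left(\frac{7}{2} - -175\right)\right) = \left(-17965 + 6 i \sqrt{102}\right) \left(-43646 + \left(\frac{7}{2} + 175\right)\right) = \left(-17965 + 6 i \sqrt{102}\right) \left(-43646 + \frac{357}{2}\right) = \left(-17965 + 6 i \sqrt{102}\right) \left(- \frac{86935}{2}\right) = \frac{1561787275}{2} - 260805 i \sqrt{102}$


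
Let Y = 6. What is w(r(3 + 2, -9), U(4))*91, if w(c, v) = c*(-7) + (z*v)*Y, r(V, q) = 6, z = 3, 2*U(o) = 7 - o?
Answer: -1365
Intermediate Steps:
U(o) = 7/2 - o/2 (U(o) = (7 - o)/2 = 7/2 - o/2)
w(c, v) = -7*c + 18*v (w(c, v) = c*(-7) + (3*v)*6 = -7*c + 18*v)
w(r(3 + 2, -9), U(4))*91 = (-7*6 + 18*(7/2 - ½*4))*91 = (-42 + 18*(7/2 - 2))*91 = (-42 + 18*(3/2))*91 = (-42 + 27)*91 = -15*91 = -1365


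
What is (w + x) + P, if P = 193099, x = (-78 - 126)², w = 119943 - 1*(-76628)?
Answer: 431286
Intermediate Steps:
w = 196571 (w = 119943 + 76628 = 196571)
x = 41616 (x = (-204)² = 41616)
(w + x) + P = (196571 + 41616) + 193099 = 238187 + 193099 = 431286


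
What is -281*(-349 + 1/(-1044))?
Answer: 102384317/1044 ≈ 98069.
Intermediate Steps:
-281*(-349 + 1/(-1044)) = -281*(-349 - 1/1044) = -281*(-364357/1044) = 102384317/1044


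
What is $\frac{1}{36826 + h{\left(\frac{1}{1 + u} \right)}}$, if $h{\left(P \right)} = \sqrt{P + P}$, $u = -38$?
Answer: $\frac{681281}{25088854107} - \frac{i \sqrt{74}}{50177708214} \approx 2.7155 \cdot 10^{-5} - 1.7144 \cdot 10^{-10} i$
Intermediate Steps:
$h{\left(P \right)} = \sqrt{2} \sqrt{P}$ ($h{\left(P \right)} = \sqrt{2 P} = \sqrt{2} \sqrt{P}$)
$\frac{1}{36826 + h{\left(\frac{1}{1 + u} \right)}} = \frac{1}{36826 + \sqrt{2} \sqrt{\frac{1}{1 - 38}}} = \frac{1}{36826 + \sqrt{2} \sqrt{\frac{1}{-37}}} = \frac{1}{36826 + \sqrt{2} \sqrt{- \frac{1}{37}}} = \frac{1}{36826 + \sqrt{2} \frac{i \sqrt{37}}{37}} = \frac{1}{36826 + \frac{i \sqrt{74}}{37}}$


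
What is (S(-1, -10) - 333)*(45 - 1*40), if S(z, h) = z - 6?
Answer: -1700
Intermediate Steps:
S(z, h) = -6 + z
(S(-1, -10) - 333)*(45 - 1*40) = ((-6 - 1) - 333)*(45 - 1*40) = (-7 - 333)*(45 - 40) = -340*5 = -1700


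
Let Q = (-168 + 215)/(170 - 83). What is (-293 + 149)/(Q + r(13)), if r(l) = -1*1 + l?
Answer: -12528/1091 ≈ -11.483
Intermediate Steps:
r(l) = -1 + l
Q = 47/87 ≈ 0.54023
(-293 + 149)/(Q + r(13)) = (-293 + 149)/(47/87 + (-1 + 13)) = -144/(47/87 + 12) = -144/1091/87 = -144*87/1091 = -12528/1091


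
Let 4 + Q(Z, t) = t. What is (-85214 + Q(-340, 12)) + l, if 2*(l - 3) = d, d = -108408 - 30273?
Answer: -309087/2 ≈ -1.5454e+5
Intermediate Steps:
Q(Z, t) = -4 + t
d = -138681
l = -138675/2 (l = 3 + (½)*(-138681) = 3 - 138681/2 = -138675/2 ≈ -69338.)
(-85214 + Q(-340, 12)) + l = (-85214 + (-4 + 12)) - 138675/2 = (-85214 + 8) - 138675/2 = -85206 - 138675/2 = -309087/2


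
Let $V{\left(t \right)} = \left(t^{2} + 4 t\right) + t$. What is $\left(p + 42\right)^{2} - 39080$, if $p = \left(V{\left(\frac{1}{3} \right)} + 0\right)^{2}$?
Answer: $- \frac{243022916}{6561} \approx -37041.0$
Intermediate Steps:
$V{\left(t \right)} = t^{2} + 5 t$
$p = \frac{256}{81}$ ($p = \left(\frac{5 + \frac{1}{3}}{3} + 0\right)^{2} = \left(\frac{1}{3} \cdot \frac{16}{3} + 0\right)^{2} = \left(\frac{16}{9} + 0\right)^{2} = \left(\frac{16}{9}\right)^{2} = \frac{256}{81} \approx 3.1605$)
$\left(p + 42\right)^{2} - 39080 = \left(\frac{256}{81} + 42\right)^{2} - 39080 = \left(\frac{3658}{81}\right)^{2} - 39080 = \frac{13380964}{6561} - 39080 = - \frac{243022916}{6561}$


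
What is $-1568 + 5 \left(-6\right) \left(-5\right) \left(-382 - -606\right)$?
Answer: $32032$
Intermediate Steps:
$-1568 + 5 \left(-6\right) \left(-5\right) \left(-382 - -606\right) = -1568 + \left(-30\right) \left(-5\right) \left(-382 + 606\right) = -1568 + 150 \cdot 224 = -1568 + 33600 = 32032$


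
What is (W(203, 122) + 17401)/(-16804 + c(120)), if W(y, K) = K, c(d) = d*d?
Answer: -17523/2404 ≈ -7.2891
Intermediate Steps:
c(d) = d²
(W(203, 122) + 17401)/(-16804 + c(120)) = (122 + 17401)/(-16804 + 120²) = 17523/(-16804 + 14400) = 17523/(-2404) = 17523*(-1/2404) = -17523/2404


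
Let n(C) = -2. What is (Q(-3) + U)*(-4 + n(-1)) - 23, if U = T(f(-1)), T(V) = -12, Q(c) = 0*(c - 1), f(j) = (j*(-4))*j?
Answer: 49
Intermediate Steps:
f(j) = -4*j**2 (f(j) = (-4*j)*j = -4*j**2)
Q(c) = 0 (Q(c) = 0*(-1 + c) = 0)
U = -12
(Q(-3) + U)*(-4 + n(-1)) - 23 = (0 - 12)*(-4 - 2) - 23 = -12*(-6) - 23 = 72 - 23 = 49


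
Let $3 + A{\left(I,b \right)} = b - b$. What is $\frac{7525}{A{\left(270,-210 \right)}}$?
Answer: $- \frac{7525}{3} \approx -2508.3$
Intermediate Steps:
$A{\left(I,b \right)} = -3$ ($A{\left(I,b \right)} = -3 + \left(b - b\right) = -3 + 0 = -3$)
$\frac{7525}{A{\left(270,-210 \right)}} = \frac{7525}{-3} = 7525 \left(- \frac{1}{3}\right) = - \frac{7525}{3}$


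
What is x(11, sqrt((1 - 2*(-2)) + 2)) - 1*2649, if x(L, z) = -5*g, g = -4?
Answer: -2629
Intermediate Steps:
x(L, z) = 20 (x(L, z) = -5*(-4) = 20)
x(11, sqrt((1 - 2*(-2)) + 2)) - 1*2649 = 20 - 1*2649 = 20 - 2649 = -2629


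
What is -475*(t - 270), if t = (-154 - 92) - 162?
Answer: 322050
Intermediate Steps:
t = -408 (t = -246 - 162 = -408)
-475*(t - 270) = -475*(-408 - 270) = -475*(-678) = 322050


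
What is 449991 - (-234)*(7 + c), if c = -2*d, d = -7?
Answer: 454905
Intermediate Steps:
c = 14 (c = -2*(-7) = 14)
449991 - (-234)*(7 + c) = 449991 - (-234)*(7 + 14) = 449991 - (-234)*21 = 449991 - 1*(-4914) = 449991 + 4914 = 454905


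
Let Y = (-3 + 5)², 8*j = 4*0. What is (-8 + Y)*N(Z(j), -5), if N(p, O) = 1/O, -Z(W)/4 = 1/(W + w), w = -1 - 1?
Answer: ⅘ ≈ 0.80000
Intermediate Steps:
w = -2
j = 0 (j = (4*0)/8 = (⅛)*0 = 0)
Y = 4 (Y = 2² = 4)
Z(W) = -4/(-2 + W) (Z(W) = -4/(W - 2) = -4/(-2 + W))
(-8 + Y)*N(Z(j), -5) = (-8 + 4)/(-5) = -4*(-⅕) = ⅘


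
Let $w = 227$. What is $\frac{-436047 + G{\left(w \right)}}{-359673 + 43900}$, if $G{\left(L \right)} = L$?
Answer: $\frac{435820}{315773} \approx 1.3802$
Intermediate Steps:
$\frac{-436047 + G{\left(w \right)}}{-359673 + 43900} = \frac{-436047 + 227}{-359673 + 43900} = - \frac{435820}{-315773} = \left(-435820\right) \left(- \frac{1}{315773}\right) = \frac{435820}{315773}$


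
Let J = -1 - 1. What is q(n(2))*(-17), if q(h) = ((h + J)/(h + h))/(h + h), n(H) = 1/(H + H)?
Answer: 119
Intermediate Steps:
J = -2
n(H) = 1/(2*H)
q(h) = (-2 + h)/(4*h**2) (q(h) = ((h - 2)/(h + h))/(h + h) = ((-2 + h)/((2*h)))/((2*h)) = (1/(2*h))*((-2 + h)*(1/(2*h))) = (1/(2*h))*((-2 + h)/(2*h)) = (-2 + h)/(4*h**2))
q(n(2))*(-17) = ((-2 + (1/2)/2)/(4*((1/2)/2)**2))*(-17) = ((-2 + (1/2)*(1/2))/(4*((1/2)*(1/2))**2))*(-17) = ((-2 + 1/4)/(4*4**(-2)))*(-17) = ((1/4)*16*(-7/4))*(-17) = -7*(-17) = 119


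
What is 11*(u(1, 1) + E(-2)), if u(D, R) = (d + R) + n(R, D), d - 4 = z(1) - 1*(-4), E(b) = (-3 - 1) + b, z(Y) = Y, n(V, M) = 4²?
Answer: 220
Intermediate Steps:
n(V, M) = 16
E(b) = -4 + b
d = 9 (d = 4 + (1 - 1*(-4)) = 4 + (1 + 4) = 4 + 5 = 9)
u(D, R) = 25 + R (u(D, R) = (9 + R) + 16 = 25 + R)
11*(u(1, 1) + E(-2)) = 11*((25 + 1) + (-4 - 2)) = 11*(26 - 6) = 11*20 = 220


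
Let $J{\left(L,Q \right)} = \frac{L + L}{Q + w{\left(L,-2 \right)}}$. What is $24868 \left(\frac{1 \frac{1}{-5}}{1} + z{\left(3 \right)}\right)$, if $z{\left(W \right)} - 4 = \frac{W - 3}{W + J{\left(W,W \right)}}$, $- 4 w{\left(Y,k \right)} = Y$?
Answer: $\frac{472492}{5} \approx 94498.0$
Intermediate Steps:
$w{\left(Y,k \right)} = - \frac{Y}{4}$
$J{\left(L,Q \right)} = \frac{2 L}{Q - \frac{L}{4}}$ ($J{\left(L,Q \right)} = \frac{L + L}{Q - \frac{L}{4}} = \frac{2 L}{Q - \frac{L}{4}}$)
$z{\left(W \right)} = 4 + \frac{-3 + W}{\frac{8}{3} + W}$ ($z{\left(W \right)} = 4 + \frac{W - 3}{W - \frac{8 W}{W - 4 W}} = 4 + \frac{-3 + W}{W - \frac{8 W}{\left(-3\right) W}} = 4 + \frac{-3 + W}{W - 8 W \left(- \frac{1}{3 W}\right)} = 4 + \frac{-3 + W}{W + \frac{8}{3}} = 4 + \frac{-3 + W}{\frac{8}{3} + W}$)
$24868 \left(\frac{1 \frac{1}{-5}}{1} + z{\left(3 \right)}\right) = 24868 \left(\frac{1 \frac{1}{-5}}{1} + \frac{23 + 15 \cdot 3}{8 + 3 \cdot 3}\right) = 24868 \left(1 \left(- \frac{1}{5}\right) 1 + \frac{23 + 45}{8 + 9}\right) = 24868 \left(\left(- \frac{1}{5}\right) 1 + \frac{1}{17} \cdot 68\right) = 24868 \left(- \frac{1}{5} + \frac{1}{17} \cdot 68\right) = 24868 \left(- \frac{1}{5} + 4\right) = 24868 \cdot \frac{19}{5} = \frac{472492}{5}$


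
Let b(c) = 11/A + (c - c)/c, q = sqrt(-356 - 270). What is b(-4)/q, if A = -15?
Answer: 11*I*sqrt(626)/9390 ≈ 0.02931*I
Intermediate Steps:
q = I*sqrt(626) (q = sqrt(-626) = I*sqrt(626) ≈ 25.02*I)
b(c) = -11/15 (b(c) = 11/(-15) + (c - c)/c = 11*(-1/15) + 0/c = -11/15 + 0 = -11/15)
b(-4)/q = -11*(-I*sqrt(626)/626)/15 = -(-11)*I*sqrt(626)/9390 = 11*I*sqrt(626)/9390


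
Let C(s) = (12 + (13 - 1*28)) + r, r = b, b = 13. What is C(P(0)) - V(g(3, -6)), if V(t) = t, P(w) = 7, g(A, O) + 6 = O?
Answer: 22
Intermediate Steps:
r = 13
g(A, O) = -6 + O
C(s) = 10 (C(s) = (12 + (13 - 1*28)) + 13 = (12 + (13 - 28)) + 13 = (12 - 15) + 13 = -3 + 13 = 10)
C(P(0)) - V(g(3, -6)) = 10 - (-6 - 6) = 10 - 1*(-12) = 10 + 12 = 22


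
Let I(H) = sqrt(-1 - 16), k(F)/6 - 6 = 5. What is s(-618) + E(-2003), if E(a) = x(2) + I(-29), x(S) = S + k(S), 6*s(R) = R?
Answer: -35 + I*sqrt(17) ≈ -35.0 + 4.1231*I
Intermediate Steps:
k(F) = 66 (k(F) = 36 + 6*5 = 36 + 30 = 66)
I(H) = I*sqrt(17) (I(H) = sqrt(-17) = I*sqrt(17))
s(R) = R/6
x(S) = 66 + S (x(S) = S + 66 = 66 + S)
E(a) = 68 + I*sqrt(17) (E(a) = (66 + 2) + I*sqrt(17) = 68 + I*sqrt(17))
s(-618) + E(-2003) = (1/6)*(-618) + (68 + I*sqrt(17)) = -103 + (68 + I*sqrt(17)) = -35 + I*sqrt(17)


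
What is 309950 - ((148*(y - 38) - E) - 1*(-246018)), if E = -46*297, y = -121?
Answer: 73802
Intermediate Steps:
E = -13662
309950 - ((148*(y - 38) - E) - 1*(-246018)) = 309950 - ((148*(-121 - 38) - 1*(-13662)) - 1*(-246018)) = 309950 - ((148*(-159) + 13662) + 246018) = 309950 - ((-23532 + 13662) + 246018) = 309950 - (-9870 + 246018) = 309950 - 1*236148 = 309950 - 236148 = 73802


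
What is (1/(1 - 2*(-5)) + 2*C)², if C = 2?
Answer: 2025/121 ≈ 16.736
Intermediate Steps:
(1/(1 - 2*(-5)) + 2*C)² = (1/(1 - 2*(-5)) + 2*2)² = (1/(1 + 10) + 4)² = (1/11 + 4)² = (45/11)² = 2025/121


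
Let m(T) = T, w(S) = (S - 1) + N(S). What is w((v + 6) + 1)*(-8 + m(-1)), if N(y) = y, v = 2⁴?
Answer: -405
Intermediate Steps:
v = 16
w(S) = -1 + 2*S (w(S) = (S - 1) + S = (-1 + S) + S = -1 + 2*S)
w((v + 6) + 1)*(-8 + m(-1)) = (-1 + 2*((16 + 6) + 1))*(-8 - 1) = (-1 + 2*(22 + 1))*(-9) = (-1 + 2*23)*(-9) = (-1 + 46)*(-9) = 45*(-9) = -405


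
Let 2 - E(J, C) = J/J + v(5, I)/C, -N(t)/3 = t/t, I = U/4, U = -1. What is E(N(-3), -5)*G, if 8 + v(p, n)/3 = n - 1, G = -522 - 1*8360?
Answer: 404131/10 ≈ 40413.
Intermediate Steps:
G = -8882 (G = -522 - 8360 = -8882)
I = -¼ (I = -1/4 = -1*¼ = -¼ ≈ -0.25000)
v(p, n) = -27 + 3*n (v(p, n) = -24 + 3*(n - 1) = -24 + 3*(-1 + n) = -24 + (-3 + 3*n) = -27 + 3*n)
N(t) = -3 (N(t) = -3*t/t = -3*1 = -3)
E(J, C) = 1 + 111/(4*C) (E(J, C) = 2 - (J/J + (-27 + 3*(-¼))/C) = 2 - (1 + (-27 - ¾)/C) = 2 - (1 - 111/(4*C)) = 2 + (-1 + 111/(4*C)) = 1 + 111/(4*C))
E(N(-3), -5)*G = ((111/4 - 5)/(-5))*(-8882) = -⅕*91/4*(-8882) = -91/20*(-8882) = 404131/10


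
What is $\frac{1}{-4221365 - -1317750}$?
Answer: $- \frac{1}{2903615} \approx -3.444 \cdot 10^{-7}$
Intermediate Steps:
$\frac{1}{-4221365 - -1317750} = \frac{1}{-4221365 + 1317750} = \frac{1}{-2903615} = - \frac{1}{2903615}$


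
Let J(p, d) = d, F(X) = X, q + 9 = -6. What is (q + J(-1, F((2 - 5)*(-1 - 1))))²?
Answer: 81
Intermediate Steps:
q = -15 (q = -9 - 6 = -15)
(q + J(-1, F((2 - 5)*(-1 - 1))))² = (-15 + (2 - 5)*(-1 - 1))² = (-15 - 3*(-2))² = (-15 + 6)² = (-9)² = 81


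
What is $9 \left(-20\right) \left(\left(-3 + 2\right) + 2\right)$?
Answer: $-180$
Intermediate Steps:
$9 \left(-20\right) \left(\left(-3 + 2\right) + 2\right) = - 180 \left(-1 + 2\right) = \left(-180\right) 1 = -180$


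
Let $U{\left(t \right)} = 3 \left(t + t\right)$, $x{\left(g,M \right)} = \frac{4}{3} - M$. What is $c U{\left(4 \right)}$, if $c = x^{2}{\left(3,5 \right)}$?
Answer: $\frac{968}{3} \approx 322.67$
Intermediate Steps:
$x{\left(g,M \right)} = \frac{4}{3} - M$ ($x{\left(g,M \right)} = 4 \cdot \frac{1}{3} - M = \frac{4}{3} - M$)
$U{\left(t \right)} = 6 t$ ($U{\left(t \right)} = 3 \cdot 2 t = 6 t$)
$c = \frac{121}{9}$ ($c = \left(\frac{4}{3} - 5\right)^{2} = \left(- \frac{11}{3}\right)^{2} = \frac{121}{9} \approx 13.444$)
$c U{\left(4 \right)} = \frac{121 \cdot 6 \cdot 4}{9} = \frac{121}{9} \cdot 24 = \frac{968}{3}$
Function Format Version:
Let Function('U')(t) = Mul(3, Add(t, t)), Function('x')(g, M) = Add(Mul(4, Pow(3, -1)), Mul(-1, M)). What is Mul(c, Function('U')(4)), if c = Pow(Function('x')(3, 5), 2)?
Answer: Rational(968, 3) ≈ 322.67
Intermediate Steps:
Function('x')(g, M) = Add(Rational(4, 3), Mul(-1, M)) (Function('x')(g, M) = Add(Mul(4, Rational(1, 3)), Mul(-1, M)) = Add(Rational(4, 3), Mul(-1, M)))
Function('U')(t) = Mul(6, t) (Function('U')(t) = Mul(3, Mul(2, t)) = Mul(6, t))
c = Rational(121, 9) (c = Pow(Add(Rational(4, 3), Mul(-1, 5)), 2) = Pow(Add(Rational(4, 3), -5), 2) = Pow(Rational(-11, 3), 2) = Rational(121, 9) ≈ 13.444)
Mul(c, Function('U')(4)) = Mul(Rational(121, 9), Mul(6, 4)) = Mul(Rational(121, 9), 24) = Rational(968, 3)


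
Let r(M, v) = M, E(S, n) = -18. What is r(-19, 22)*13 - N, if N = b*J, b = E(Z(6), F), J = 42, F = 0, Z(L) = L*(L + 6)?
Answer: 509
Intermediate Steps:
Z(L) = L*(6 + L)
b = -18
N = -756 (N = -18*42 = -756)
r(-19, 22)*13 - N = -19*13 - 1*(-756) = -247 + 756 = 509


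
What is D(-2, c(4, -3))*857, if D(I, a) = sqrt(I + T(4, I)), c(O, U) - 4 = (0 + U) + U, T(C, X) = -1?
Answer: 857*I*sqrt(3) ≈ 1484.4*I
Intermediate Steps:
c(O, U) = 4 + 2*U (c(O, U) = 4 + ((0 + U) + U) = 4 + (U + U) = 4 + 2*U)
D(I, a) = sqrt(-1 + I) (D(I, a) = sqrt(I - 1) = sqrt(-1 + I))
D(-2, c(4, -3))*857 = sqrt(-1 - 2)*857 = sqrt(-3)*857 = (I*sqrt(3))*857 = 857*I*sqrt(3)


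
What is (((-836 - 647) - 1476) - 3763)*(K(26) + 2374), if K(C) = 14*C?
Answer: -18404836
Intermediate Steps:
(((-836 - 647) - 1476) - 3763)*(K(26) + 2374) = (((-836 - 647) - 1476) - 3763)*(14*26 + 2374) = ((-1483 - 1476) - 3763)*(364 + 2374) = (-2959 - 3763)*2738 = -6722*2738 = -18404836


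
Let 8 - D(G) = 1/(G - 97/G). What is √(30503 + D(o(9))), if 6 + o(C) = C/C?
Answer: √4393574/12 ≈ 174.67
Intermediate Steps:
o(C) = -5 (o(C) = -6 + C/C = -6 + 1 = -5)
D(G) = 8 - 1/(G - 97/G)
√(30503 + D(o(9))) = √(30503 + (-776 - 1*(-5) + 8*(-5)²)/(-97 + (-5)²)) = √(30503 + (-776 + 5 + 8*25)/(-97 + 25)) = √(30503 + (-776 + 5 + 200)/(-72)) = √(30503 - 1/72*(-571)) = √(30503 + 571/72) = √(2196787/72) = √4393574/12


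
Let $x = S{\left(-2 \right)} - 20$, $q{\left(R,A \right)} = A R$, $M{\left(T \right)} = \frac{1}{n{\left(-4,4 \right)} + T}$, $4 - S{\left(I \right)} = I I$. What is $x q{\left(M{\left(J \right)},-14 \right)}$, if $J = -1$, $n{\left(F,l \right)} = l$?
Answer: $\frac{280}{3} \approx 93.333$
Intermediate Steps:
$S{\left(I \right)} = 4 - I^{2}$ ($S{\left(I \right)} = 4 - I I = 4 - I^{2}$)
$M{\left(T \right)} = \frac{1}{4 + T}$
$x = -20$ ($x = \left(4 - \left(-2\right)^{2}\right) - 20 = \left(4 - 4\right) - 20 = 0 - 20 = -20$)
$x q{\left(M{\left(J \right)},-14 \right)} = - 20 \left(- \frac{14}{4 - 1}\right) = - 20 \left(- \frac{14}{3}\right) = - 20 \left(\left(-14\right) \frac{1}{3}\right) = \left(-20\right) \left(- \frac{14}{3}\right) = \frac{280}{3}$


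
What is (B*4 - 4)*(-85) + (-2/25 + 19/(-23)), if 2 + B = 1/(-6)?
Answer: 1855687/1725 ≈ 1075.8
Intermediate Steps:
B = -13/6 (B = -2 + 1/(-6) = -2 - ⅙ = -13/6 ≈ -2.1667)
(B*4 - 4)*(-85) + (-2/25 + 19/(-23)) = (-13/6*4 - 4)*(-85) + (-2/25 + 19/(-23)) = (-26/3 - 4)*(-85) + (-2*1/25 + 19*(-1/23)) = -38/3*(-85) + (-2/25 - 19/23) = 3230/3 - 521/575 = 1855687/1725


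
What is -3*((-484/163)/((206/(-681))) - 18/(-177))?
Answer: -29472156/990551 ≈ -29.753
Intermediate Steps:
-3*((-484/163)/((206/(-681))) - 18/(-177)) = -3*((-484*1/163)/((206*(-1/681))) - 18*(-1/177)) = -3*(-484/(163*(-206/681)) + 6/59) = -3*(-484/163*(-681/206) + 6/59) = -3*(164802/16789 + 6/59) = -3*9824052/990551 = -29472156/990551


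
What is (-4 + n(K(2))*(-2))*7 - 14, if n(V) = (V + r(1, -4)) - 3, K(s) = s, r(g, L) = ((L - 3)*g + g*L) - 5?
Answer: 196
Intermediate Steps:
r(g, L) = -5 + L*g + g*(-3 + L) (r(g, L) = ((-3 + L)*g + L*g) - 5 = (g*(-3 + L) + L*g) - 5 = (L*g + g*(-3 + L)) - 5 = -5 + L*g + g*(-3 + L))
n(V) = -19 + V (n(V) = (V + (-5 - 3*1 + 2*(-4)*1)) - 3 = (V + (-5 - 3 - 8)) - 3 = (V - 16) - 3 = (-16 + V) - 3 = -19 + V)
(-4 + n(K(2))*(-2))*7 - 14 = (-4 + (-19 + 2)*(-2))*7 - 14 = (-4 - 17*(-2))*7 - 14 = (-4 + 34)*7 - 14 = 30*7 - 14 = 210 - 14 = 196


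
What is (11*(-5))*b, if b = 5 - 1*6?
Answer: 55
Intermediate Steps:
b = -1 (b = 5 - 6 = -1)
(11*(-5))*b = (11*(-5))*(-1) = -55*(-1) = 55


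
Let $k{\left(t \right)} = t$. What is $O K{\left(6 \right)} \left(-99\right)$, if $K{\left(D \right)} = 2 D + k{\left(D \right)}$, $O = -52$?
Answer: $92664$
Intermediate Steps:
$K{\left(D \right)} = 3 D$ ($K{\left(D \right)} = 2 D + D = 3 D$)
$O K{\left(6 \right)} \left(-99\right) = - 52 \cdot 3 \cdot 6 \left(-99\right) = \left(-52\right) 18 \left(-99\right) = \left(-936\right) \left(-99\right) = 92664$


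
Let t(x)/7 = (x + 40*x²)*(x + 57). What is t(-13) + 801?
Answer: 2078877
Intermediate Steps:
t(x) = 7*(57 + x)*(x + 40*x²) (t(x) = 7*((x + 40*x²)*(x + 57)) = 7*((x + 40*x²)*(57 + x)) = 7*((57 + x)*(x + 40*x²)) = 7*(57 + x)*(x + 40*x²))
t(-13) + 801 = 7*(-13)*(57 + 40*(-13)² + 2281*(-13)) + 801 = 7*(-13)*(57 + 40*169 - 29653) + 801 = 7*(-13)*(57 + 6760 - 29653) + 801 = 7*(-13)*(-22836) + 801 = 2078076 + 801 = 2078877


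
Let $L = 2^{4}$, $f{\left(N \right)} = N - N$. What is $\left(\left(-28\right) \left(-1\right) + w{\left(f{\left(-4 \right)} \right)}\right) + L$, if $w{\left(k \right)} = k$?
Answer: $44$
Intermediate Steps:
$f{\left(N \right)} = 0$
$L = 16$
$\left(\left(-28\right) \left(-1\right) + w{\left(f{\left(-4 \right)} \right)}\right) + L = \left(\left(-28\right) \left(-1\right) + 0\right) + 16 = \left(28 + 0\right) + 16 = 28 + 16 = 44$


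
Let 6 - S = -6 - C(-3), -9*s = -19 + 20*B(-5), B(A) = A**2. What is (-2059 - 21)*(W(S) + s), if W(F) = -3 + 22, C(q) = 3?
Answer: 644800/9 ≈ 71645.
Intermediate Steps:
s = -481/9 (s = -(-19 + 20*(-5)**2)/9 = -(-19 + 20*25)/9 = -(-19 + 500)/9 = -1/9*481 = -481/9 ≈ -53.444)
S = 15 (S = 6 - (-6 - 1*3) = 6 - (-6 - 3) = 6 - 1*(-9) = 6 + 9 = 15)
W(F) = 19
(-2059 - 21)*(W(S) + s) = (-2059 - 21)*(19 - 481/9) = -2080*(-310/9) = 644800/9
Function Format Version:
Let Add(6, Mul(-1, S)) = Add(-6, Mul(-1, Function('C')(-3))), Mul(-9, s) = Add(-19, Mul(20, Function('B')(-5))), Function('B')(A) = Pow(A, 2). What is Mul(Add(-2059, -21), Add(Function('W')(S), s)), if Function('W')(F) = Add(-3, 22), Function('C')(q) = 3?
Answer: Rational(644800, 9) ≈ 71645.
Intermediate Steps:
s = Rational(-481, 9) (s = Mul(Rational(-1, 9), Add(-19, Mul(20, Pow(-5, 2)))) = Mul(Rational(-1, 9), Add(-19, Mul(20, 25))) = Mul(Rational(-1, 9), Add(-19, 500)) = Mul(Rational(-1, 9), 481) = Rational(-481, 9) ≈ -53.444)
S = 15 (S = Add(6, Mul(-1, Add(-6, Mul(-1, 3)))) = Add(6, Mul(-1, Add(-6, -3))) = Add(6, Mul(-1, -9)) = Add(6, 9) = 15)
Function('W')(F) = 19
Mul(Add(-2059, -21), Add(Function('W')(S), s)) = Mul(Add(-2059, -21), Add(19, Rational(-481, 9))) = Mul(-2080, Rational(-310, 9)) = Rational(644800, 9)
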